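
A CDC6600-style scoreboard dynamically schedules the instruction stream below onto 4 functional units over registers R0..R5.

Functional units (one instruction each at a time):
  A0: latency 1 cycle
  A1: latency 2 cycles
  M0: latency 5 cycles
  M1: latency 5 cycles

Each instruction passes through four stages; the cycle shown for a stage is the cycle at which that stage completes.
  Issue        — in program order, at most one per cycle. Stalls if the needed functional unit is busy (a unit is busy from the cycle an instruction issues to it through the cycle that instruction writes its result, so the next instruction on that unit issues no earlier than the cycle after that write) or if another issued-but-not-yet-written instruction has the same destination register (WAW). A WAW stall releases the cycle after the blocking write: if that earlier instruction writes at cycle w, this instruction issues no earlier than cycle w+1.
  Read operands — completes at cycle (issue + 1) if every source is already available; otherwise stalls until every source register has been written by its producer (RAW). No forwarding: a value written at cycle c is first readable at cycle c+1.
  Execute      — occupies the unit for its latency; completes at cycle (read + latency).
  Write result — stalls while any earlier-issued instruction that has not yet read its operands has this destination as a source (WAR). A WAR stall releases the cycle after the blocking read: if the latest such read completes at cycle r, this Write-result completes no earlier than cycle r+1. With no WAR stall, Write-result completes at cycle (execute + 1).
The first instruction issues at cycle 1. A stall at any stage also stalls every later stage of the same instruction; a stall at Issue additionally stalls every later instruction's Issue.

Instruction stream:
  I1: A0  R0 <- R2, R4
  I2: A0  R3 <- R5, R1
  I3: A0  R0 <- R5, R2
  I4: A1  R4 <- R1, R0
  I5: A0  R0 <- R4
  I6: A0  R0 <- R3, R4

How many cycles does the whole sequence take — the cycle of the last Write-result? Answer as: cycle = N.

c1: issue I1 (A0)
c2: I1 read-ops
c3: I1 finished on A0
c4: I1→R0
c5: issue I2 (A0)
c6: I2 read-ops
c7: I2 finished on A0
c8: I2→R3
c9: issue I3 (A0)
c10: I3 read-ops; issue I4 (A1)
c11: I3 finished on A0
c12: I3→R0
c13: I4 read-ops; issue I5 (A0)
c15: I4 finished on A1
c16: I4→R4
c17: I5 read-ops
c18: I5 finished on A0
c19: I5→R0
c20: issue I6 (A0)
c21: I6 read-ops
c22: I6 finished on A0
c23: I6→R0

cycle = 23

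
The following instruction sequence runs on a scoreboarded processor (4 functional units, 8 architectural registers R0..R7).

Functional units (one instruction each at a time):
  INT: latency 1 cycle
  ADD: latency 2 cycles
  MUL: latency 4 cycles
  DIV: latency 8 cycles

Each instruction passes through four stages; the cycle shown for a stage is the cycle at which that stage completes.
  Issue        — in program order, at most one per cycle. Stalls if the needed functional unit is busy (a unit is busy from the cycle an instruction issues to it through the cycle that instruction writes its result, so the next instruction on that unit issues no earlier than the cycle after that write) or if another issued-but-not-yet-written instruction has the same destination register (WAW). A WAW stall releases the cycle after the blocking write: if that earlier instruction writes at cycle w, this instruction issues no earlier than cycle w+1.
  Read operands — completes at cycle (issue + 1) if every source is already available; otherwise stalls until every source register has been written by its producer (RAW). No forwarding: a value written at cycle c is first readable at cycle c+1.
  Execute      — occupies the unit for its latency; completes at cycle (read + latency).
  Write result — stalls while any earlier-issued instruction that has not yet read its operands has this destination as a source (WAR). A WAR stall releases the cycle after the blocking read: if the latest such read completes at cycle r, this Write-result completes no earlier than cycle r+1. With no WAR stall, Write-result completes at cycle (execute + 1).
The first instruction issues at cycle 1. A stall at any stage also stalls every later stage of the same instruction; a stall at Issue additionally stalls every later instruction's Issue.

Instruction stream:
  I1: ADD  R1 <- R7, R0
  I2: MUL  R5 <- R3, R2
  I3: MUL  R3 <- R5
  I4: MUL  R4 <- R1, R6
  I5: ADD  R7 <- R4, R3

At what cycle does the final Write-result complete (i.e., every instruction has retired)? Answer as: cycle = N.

cycle = 26

[I1] 1/2/4/5
[I2] 2/3/7/8
[I3] 9/10/14/15  (struct: MUL busy until I2 writes@8)
[I4] 16/17/21/22  (struct: MUL busy until I3 writes@15)
[I5] 17/23/25/26  (RAW R4: wait I4 write@22)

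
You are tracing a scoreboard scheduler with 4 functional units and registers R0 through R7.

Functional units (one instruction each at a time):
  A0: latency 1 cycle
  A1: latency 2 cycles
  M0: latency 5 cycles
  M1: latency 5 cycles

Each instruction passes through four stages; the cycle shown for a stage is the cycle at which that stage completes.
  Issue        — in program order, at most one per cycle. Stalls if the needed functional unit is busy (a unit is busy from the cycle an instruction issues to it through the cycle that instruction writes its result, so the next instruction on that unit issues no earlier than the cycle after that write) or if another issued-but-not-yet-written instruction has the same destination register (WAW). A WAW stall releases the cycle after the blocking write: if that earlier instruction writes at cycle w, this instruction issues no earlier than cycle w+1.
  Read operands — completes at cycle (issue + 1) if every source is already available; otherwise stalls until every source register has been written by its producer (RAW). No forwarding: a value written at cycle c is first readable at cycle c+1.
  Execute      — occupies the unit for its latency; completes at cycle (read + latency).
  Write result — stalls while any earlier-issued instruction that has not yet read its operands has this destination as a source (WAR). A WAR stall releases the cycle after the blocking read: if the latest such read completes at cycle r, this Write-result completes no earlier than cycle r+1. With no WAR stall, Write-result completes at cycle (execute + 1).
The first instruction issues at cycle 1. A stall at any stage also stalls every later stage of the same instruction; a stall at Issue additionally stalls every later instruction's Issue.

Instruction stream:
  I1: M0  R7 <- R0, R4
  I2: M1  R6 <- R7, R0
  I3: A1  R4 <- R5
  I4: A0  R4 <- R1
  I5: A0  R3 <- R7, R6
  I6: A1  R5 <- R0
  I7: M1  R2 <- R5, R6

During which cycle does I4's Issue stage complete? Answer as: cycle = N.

cycle = 8

I1: IS=1 RO=2 EX=7 WR=8
I2: IS=2 RO=9 EX=14 WR=15  [RAW R7: wait I1 write@8]
I3: IS=3 RO=4 EX=6 WR=7
I4: IS=8 RO=9 EX=10 WR=11  [WAW R4: wait I3 write@7]
I5: IS=12 RO=16 EX=17 WR=18  [struct: A0 busy until I4 writes@11; RAW R6: wait I2 write@15]
I6: IS=13 RO=14 EX=16 WR=17
I7: IS=16 RO=18 EX=23 WR=24  [struct: M1 busy until I2 writes@15; RAW R5: wait I6 write@17]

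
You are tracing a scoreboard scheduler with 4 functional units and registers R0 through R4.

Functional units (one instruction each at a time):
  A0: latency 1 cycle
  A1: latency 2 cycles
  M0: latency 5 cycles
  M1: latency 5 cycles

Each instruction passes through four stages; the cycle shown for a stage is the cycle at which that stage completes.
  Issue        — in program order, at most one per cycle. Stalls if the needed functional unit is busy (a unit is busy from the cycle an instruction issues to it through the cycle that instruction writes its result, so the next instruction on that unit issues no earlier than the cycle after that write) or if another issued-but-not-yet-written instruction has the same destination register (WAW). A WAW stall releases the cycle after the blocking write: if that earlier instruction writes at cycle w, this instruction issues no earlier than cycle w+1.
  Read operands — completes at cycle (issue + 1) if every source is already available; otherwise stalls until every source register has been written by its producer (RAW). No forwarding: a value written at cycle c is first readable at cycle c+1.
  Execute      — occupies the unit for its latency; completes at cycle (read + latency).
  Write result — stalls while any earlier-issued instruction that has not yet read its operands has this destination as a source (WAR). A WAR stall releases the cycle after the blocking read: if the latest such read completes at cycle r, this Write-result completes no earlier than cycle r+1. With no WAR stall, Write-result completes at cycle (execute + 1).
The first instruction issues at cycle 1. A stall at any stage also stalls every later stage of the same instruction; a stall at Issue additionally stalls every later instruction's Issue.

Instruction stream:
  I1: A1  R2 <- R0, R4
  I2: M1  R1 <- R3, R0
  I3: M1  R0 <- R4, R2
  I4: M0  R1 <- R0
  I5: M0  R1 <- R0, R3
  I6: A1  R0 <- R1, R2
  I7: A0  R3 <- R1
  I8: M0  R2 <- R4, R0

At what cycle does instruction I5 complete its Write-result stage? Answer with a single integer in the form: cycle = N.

cycle = 32

I1  is:1  ro:2  ex:4  wr:5
I2  is:2  ro:3  ex:8  wr:9
I3  is:10  ro:11  ex:16  wr:17  — struct: M1 busy until I2 writes@9
I4  is:11  ro:18  ex:23  wr:24  — RAW R0: wait I3 write@17
I5  is:25  ro:26  ex:31  wr:32  — struct: M0 busy until I4 writes@24
I6  is:26  ro:33  ex:35  wr:36  — RAW R1: wait I5 write@32
I7  is:27  ro:33  ex:34  wr:35  — RAW R1: wait I5 write@32
I8  is:33  ro:37  ex:42  wr:43  — struct: M0 busy until I5 writes@32, RAW R0: wait I6 write@36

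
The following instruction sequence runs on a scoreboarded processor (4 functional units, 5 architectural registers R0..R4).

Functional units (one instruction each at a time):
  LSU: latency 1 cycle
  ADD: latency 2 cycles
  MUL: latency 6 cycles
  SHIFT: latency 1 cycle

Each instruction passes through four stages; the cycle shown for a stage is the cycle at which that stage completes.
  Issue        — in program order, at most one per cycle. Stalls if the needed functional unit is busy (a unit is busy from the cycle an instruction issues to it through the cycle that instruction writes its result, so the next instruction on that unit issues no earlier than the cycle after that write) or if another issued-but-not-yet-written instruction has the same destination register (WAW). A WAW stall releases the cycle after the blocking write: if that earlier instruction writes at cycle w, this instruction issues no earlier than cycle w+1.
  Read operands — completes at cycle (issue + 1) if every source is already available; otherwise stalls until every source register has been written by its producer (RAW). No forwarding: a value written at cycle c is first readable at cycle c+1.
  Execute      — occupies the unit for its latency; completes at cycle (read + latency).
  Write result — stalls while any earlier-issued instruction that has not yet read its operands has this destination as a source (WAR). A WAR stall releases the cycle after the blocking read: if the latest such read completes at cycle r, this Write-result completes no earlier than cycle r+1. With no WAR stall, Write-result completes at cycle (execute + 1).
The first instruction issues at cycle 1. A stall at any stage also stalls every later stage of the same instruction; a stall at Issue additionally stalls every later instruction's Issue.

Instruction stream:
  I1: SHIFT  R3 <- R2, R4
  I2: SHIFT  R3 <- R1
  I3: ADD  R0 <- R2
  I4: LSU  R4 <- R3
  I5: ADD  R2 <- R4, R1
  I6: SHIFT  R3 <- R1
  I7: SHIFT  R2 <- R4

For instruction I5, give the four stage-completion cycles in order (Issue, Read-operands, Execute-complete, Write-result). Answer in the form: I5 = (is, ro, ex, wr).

I5 = (11, 12, 14, 15)

c1: I1 dispatched to SHIFT
c2: I1 operands ready
c3: I1 complete
c4: R3←I1
c5: I2 dispatched to SHIFT
c6: I2 operands ready | I3 dispatched to ADD
c7: I2 complete | I3 operands ready | I4 dispatched to LSU
c8: R3←I2
c9: I3 complete | I4 operands ready
c10: R0←I3 | I4 complete
c11: R4←I4 | I5 dispatched to ADD
c12: I5 operands ready | I6 dispatched to SHIFT
c13: I6 operands ready
c14: I5 complete | I6 complete
c15: R2←I5 | R3←I6
c16: I7 dispatched to SHIFT
c17: I7 operands ready
c18: I7 complete
c19: R2←I7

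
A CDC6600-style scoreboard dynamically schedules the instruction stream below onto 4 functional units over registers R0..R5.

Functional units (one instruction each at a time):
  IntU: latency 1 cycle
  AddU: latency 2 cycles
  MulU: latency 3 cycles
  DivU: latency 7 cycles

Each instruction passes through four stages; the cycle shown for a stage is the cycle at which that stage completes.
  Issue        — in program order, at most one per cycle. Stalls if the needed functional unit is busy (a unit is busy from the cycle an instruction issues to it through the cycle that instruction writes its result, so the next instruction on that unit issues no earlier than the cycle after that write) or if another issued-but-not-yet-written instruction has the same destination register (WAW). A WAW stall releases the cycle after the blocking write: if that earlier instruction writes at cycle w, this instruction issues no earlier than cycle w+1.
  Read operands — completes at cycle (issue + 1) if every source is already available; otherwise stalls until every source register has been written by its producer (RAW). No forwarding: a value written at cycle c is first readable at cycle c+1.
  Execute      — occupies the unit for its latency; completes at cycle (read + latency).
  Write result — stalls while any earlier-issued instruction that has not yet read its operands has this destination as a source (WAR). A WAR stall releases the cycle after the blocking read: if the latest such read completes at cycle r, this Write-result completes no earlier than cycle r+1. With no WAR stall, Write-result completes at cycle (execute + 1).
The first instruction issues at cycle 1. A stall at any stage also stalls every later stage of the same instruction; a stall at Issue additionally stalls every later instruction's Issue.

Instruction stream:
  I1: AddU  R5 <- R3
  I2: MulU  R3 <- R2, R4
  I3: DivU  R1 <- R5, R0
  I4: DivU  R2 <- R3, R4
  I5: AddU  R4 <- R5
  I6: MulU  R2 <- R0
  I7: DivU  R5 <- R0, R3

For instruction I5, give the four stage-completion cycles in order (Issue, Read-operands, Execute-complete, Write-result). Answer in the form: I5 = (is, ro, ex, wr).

I5 = (16, 17, 19, 20)

I1: IS=1 RO=2 EX=4 WR=5
I2: IS=2 RO=3 EX=6 WR=7
I3: IS=3 RO=6 EX=13 WR=14  [RAW R5: wait I1 write@5]
I4: IS=15 RO=16 EX=23 WR=24  [struct: DivU busy until I3 writes@14]
I5: IS=16 RO=17 EX=19 WR=20
I6: IS=25 RO=26 EX=29 WR=30  [WAW R2: wait I4 write@24]
I7: IS=26 RO=27 EX=34 WR=35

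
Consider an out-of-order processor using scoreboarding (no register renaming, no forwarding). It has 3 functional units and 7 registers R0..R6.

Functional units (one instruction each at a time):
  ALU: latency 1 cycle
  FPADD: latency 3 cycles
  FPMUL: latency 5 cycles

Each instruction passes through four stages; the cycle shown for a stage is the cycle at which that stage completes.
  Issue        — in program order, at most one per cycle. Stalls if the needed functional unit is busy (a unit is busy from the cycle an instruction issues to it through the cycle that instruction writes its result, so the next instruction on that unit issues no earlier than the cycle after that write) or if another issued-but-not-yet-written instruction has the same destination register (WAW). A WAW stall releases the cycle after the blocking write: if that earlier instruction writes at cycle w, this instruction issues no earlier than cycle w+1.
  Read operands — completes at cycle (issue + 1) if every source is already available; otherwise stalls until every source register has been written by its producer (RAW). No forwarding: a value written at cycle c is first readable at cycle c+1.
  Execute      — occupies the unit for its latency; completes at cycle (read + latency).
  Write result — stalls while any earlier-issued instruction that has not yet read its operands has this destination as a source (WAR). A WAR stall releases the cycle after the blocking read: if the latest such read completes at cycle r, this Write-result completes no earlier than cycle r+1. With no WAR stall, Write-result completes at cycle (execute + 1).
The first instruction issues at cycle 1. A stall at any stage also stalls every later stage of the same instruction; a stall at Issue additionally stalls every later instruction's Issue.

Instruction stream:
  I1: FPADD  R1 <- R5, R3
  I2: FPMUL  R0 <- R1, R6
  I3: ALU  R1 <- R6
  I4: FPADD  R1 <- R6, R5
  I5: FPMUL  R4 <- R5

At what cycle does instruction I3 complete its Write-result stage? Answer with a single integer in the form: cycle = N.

cycle = 10

cycle 1: I1→FPADD
cycle 2: I1 RO, I2→FPMUL
cycle 5: I1 EX
cycle 6: I1 WR R1
cycle 7: I2 RO, I3→ALU
cycle 8: I3 RO
cycle 9: I3 EX
cycle 10: I3 WR R1
cycle 11: I4→FPADD
cycle 12: I2 EX, I4 RO
cycle 13: I2 WR R0
cycle 14: I5→FPMUL
cycle 15: I4 EX, I5 RO
cycle 16: I4 WR R1
cycle 20: I5 EX
cycle 21: I5 WR R4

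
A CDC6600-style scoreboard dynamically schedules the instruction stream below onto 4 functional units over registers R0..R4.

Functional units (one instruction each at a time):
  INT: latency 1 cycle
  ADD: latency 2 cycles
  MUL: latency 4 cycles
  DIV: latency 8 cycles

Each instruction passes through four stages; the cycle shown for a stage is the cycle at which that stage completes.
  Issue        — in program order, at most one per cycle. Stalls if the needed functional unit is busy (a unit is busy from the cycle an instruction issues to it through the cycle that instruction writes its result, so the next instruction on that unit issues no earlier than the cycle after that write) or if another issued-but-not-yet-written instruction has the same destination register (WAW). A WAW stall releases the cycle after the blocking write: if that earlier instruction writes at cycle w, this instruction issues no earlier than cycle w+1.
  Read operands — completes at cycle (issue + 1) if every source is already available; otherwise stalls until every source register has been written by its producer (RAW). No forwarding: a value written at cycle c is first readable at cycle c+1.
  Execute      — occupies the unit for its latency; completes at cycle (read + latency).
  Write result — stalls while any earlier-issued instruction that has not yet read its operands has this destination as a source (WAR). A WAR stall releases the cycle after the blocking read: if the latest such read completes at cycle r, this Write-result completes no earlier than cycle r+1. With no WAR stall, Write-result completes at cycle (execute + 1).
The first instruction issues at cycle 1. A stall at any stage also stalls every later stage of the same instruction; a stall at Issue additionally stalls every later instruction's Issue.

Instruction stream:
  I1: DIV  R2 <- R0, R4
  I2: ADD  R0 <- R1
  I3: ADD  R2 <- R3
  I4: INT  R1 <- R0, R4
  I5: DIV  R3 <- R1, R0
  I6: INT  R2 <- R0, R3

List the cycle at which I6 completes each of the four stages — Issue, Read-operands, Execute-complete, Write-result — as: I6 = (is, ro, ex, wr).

I6 = (17, 27, 28, 29)

t=1  I1→DIV
t=2  I1 RO; I2→ADD
t=3  I2 RO
t=5  I2 EX
t=6  I2 WR R0
t=10  I1 EX
t=11  I1 WR R2
t=12  I3→ADD
t=13  I3 RO; I4→INT
t=14  I4 RO; I5→DIV
t=15  I3 EX; I4 EX
t=16  I3 WR R2; I4 WR R1
t=17  I5 RO; I6→INT
t=25  I5 EX
t=26  I5 WR R3
t=27  I6 RO
t=28  I6 EX
t=29  I6 WR R2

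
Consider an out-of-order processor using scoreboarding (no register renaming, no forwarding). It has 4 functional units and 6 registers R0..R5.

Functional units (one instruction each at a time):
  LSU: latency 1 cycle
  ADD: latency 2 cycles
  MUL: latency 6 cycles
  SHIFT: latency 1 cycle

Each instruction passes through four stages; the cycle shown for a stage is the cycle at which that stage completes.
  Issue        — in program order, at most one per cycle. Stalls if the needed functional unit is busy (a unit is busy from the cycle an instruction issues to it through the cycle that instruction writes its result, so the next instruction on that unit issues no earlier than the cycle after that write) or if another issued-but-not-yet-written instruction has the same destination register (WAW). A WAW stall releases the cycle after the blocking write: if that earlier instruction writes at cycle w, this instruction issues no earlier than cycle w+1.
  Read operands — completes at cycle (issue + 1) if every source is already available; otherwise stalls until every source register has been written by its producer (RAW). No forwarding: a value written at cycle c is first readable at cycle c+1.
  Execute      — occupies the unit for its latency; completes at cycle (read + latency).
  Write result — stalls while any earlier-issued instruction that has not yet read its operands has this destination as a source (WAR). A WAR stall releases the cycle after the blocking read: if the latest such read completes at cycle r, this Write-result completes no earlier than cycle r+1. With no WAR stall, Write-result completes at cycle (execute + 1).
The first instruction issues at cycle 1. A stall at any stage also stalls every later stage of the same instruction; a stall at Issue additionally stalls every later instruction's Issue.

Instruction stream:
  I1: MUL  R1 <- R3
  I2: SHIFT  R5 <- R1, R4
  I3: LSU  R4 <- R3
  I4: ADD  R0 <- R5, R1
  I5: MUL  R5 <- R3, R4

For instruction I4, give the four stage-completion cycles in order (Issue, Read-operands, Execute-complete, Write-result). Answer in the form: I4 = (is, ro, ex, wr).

I4 = (4, 13, 15, 16)

t=1  I1→MUL
t=2  I1 RO | I2→SHIFT
t=3  I3→LSU
t=4  I3 RO | I4→ADD
t=5  I3 EX
t=8  I1 EX
t=9  I1 WR R1
t=10  I2 RO
t=11  I2 EX | I3 WR R4
t=12  I2 WR R5
t=13  I4 RO | I5→MUL
t=14  I5 RO
t=15  I4 EX
t=16  I4 WR R0
t=20  I5 EX
t=21  I5 WR R5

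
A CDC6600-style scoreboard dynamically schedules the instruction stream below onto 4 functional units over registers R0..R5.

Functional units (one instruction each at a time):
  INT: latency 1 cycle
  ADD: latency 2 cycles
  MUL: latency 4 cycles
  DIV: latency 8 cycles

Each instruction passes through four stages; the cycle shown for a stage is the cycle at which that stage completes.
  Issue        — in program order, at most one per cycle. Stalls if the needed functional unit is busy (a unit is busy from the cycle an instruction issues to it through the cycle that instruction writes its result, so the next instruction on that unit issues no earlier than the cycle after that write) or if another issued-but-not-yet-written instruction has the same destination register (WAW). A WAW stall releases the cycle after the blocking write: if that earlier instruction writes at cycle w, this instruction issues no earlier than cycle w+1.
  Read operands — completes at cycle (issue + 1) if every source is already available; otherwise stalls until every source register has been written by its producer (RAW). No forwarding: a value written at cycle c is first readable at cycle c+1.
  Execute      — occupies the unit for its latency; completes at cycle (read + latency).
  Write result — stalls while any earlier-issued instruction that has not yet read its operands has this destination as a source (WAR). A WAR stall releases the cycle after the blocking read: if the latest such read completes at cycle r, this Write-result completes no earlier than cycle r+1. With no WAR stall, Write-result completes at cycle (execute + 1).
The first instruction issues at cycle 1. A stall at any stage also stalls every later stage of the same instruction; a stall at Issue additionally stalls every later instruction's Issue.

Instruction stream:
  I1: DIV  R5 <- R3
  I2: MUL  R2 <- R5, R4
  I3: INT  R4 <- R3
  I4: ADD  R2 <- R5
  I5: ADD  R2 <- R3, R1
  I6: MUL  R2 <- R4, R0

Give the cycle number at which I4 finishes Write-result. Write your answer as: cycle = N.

cycle = 22

I1 -> (1, 2, 10, 11)
I2 -> (2, 12, 16, 17)  // RAW R5: wait I1 write@11
I3 -> (3, 4, 5, 13)  // WAR R4: wait I2 read@12
I4 -> (18, 19, 21, 22)  // WAW R2: wait I2 write@17
I5 -> (23, 24, 26, 27)  // struct: ADD busy until I4 writes@22
I6 -> (28, 29, 33, 34)  // WAW R2: wait I5 write@27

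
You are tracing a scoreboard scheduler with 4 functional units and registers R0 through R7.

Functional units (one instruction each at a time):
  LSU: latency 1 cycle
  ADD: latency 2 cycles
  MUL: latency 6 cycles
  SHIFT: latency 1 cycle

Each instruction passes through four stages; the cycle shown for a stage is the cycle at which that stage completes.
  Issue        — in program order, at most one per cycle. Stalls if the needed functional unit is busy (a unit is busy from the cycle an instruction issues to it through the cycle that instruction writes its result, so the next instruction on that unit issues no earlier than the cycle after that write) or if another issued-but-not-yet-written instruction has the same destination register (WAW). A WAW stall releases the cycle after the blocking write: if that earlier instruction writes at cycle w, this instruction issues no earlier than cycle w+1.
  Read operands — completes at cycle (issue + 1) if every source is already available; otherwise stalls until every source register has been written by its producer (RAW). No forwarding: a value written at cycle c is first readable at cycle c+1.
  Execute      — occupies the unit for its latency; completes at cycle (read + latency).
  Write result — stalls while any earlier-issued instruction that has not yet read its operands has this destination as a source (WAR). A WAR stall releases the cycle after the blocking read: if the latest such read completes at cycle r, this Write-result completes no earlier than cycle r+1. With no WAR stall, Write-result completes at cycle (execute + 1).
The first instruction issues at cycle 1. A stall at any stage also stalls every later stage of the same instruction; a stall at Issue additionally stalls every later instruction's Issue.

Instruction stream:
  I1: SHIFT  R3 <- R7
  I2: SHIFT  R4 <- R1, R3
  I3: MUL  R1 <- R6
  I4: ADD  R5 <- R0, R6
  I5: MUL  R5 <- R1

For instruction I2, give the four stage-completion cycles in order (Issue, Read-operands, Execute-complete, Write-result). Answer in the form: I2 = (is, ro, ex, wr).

I2 = (5, 6, 7, 8)

t=1  I1 issues→SHIFT
t=2  I1 reads
t=3  I1 exec-done
t=4  I1 writes R3
t=5  I2 issues→SHIFT
t=6  I2 reads, I3 issues→MUL
t=7  I2 exec-done, I3 reads, I4 issues→ADD
t=8  I2 writes R4, I4 reads
t=10  I4 exec-done
t=11  I4 writes R5
t=13  I3 exec-done
t=14  I3 writes R1
t=15  I5 issues→MUL
t=16  I5 reads
t=22  I5 exec-done
t=23  I5 writes R5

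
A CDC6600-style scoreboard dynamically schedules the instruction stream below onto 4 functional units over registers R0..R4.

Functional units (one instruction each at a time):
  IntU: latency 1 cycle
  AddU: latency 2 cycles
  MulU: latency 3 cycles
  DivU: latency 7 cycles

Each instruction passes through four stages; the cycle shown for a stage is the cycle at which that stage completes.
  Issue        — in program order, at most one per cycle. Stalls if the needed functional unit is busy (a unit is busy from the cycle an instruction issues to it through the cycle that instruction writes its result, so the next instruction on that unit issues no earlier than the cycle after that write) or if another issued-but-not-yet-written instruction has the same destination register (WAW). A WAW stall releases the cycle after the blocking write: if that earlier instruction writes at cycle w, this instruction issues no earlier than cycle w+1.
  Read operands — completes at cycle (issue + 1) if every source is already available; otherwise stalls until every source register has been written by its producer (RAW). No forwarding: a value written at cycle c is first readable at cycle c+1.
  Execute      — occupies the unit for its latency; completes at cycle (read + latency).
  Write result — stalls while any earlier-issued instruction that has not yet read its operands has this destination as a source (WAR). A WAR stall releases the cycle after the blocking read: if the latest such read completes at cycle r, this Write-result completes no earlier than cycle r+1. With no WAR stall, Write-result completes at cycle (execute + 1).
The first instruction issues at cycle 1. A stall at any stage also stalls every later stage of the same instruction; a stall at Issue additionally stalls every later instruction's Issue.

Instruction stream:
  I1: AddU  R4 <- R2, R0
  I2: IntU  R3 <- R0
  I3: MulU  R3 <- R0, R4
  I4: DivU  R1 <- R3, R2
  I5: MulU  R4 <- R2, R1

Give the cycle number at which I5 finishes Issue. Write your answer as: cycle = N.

  I1 | 1 | 2 | 4 | 5
  I2 | 2 | 3 | 4 | 5
  I3 | 6 | 7 | 10 | 11   WAW R3: wait I2 write@5
  I4 | 7 | 12 | 19 | 20   RAW R3: wait I3 write@11
  I5 | 12 | 21 | 24 | 25   struct: MulU busy until I3 writes@11 · RAW R1: wait I4 write@20

cycle = 12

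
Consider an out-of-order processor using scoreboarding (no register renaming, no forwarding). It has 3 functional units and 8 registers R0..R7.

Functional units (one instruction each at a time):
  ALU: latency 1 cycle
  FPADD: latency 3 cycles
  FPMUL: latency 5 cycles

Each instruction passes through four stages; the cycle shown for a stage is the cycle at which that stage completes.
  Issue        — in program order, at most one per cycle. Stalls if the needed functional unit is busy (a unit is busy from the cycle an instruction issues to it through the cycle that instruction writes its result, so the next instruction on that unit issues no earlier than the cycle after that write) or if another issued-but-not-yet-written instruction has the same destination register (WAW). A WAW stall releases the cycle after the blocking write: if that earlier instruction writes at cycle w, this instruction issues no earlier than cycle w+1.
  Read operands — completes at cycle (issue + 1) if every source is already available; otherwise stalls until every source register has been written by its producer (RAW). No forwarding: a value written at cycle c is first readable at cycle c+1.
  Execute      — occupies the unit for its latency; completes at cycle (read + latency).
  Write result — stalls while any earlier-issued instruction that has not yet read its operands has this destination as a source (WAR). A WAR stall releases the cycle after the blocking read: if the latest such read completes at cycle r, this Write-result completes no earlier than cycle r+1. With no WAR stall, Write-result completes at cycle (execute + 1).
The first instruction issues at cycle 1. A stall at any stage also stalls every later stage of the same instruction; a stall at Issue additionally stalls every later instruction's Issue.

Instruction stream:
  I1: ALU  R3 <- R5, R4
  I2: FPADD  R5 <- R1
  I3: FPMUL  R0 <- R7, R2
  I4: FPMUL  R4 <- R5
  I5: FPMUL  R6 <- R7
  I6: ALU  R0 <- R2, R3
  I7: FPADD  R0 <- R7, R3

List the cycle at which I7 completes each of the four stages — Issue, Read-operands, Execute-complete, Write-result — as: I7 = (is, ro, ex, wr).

c1: issue I1 (ALU)
c2: I1 read-ops, issue I2 (FPADD)
c3: I1 finished on ALU, I2 read-ops, issue I3 (FPMUL)
c4: I1→R3, I3 read-ops
c6: I2 finished on FPADD
c7: I2→R5
c9: I3 finished on FPMUL
c10: I3→R0
c11: issue I4 (FPMUL)
c12: I4 read-ops
c17: I4 finished on FPMUL
c18: I4→R4
c19: issue I5 (FPMUL)
c20: I5 read-ops, issue I6 (ALU)
c21: I6 read-ops
c22: I6 finished on ALU
c23: I6→R0
c24: issue I7 (FPADD)
c25: I5 finished on FPMUL, I7 read-ops
c26: I5→R6
c28: I7 finished on FPADD
c29: I7→R0

I7 = (24, 25, 28, 29)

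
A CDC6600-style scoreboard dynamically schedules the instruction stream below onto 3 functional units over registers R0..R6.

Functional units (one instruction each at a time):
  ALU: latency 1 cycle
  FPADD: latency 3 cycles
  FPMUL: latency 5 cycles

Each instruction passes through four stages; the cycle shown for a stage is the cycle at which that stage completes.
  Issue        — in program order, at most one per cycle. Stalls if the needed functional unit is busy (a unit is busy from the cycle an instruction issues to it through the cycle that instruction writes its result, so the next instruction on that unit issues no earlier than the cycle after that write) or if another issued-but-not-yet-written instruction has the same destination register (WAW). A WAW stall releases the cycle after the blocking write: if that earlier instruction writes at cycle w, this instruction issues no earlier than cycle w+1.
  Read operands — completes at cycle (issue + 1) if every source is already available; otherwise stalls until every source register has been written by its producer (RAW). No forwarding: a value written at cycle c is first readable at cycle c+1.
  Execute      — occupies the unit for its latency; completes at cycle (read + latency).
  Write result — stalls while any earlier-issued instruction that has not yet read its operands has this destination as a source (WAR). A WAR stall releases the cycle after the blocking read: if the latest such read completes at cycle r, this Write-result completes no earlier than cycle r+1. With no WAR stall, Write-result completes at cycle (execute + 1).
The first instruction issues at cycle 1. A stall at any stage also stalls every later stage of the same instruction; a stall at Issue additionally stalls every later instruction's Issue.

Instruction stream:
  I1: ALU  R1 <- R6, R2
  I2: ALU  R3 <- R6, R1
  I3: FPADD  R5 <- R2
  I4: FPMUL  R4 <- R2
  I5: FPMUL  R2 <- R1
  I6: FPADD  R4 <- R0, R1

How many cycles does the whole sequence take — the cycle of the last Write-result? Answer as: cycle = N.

cycle 1: I1→ALU
cycle 2: I1 RO
cycle 3: I1 EX
cycle 4: I1 WR R1
cycle 5: I2→ALU
cycle 6: I2 RO, I3→FPADD
cycle 7: I2 EX, I3 RO, I4→FPMUL
cycle 8: I2 WR R3, I4 RO
cycle 10: I3 EX
cycle 11: I3 WR R5
cycle 13: I4 EX
cycle 14: I4 WR R4
cycle 15: I5→FPMUL
cycle 16: I5 RO, I6→FPADD
cycle 17: I6 RO
cycle 20: I6 EX
cycle 21: I5 EX, I6 WR R4
cycle 22: I5 WR R2

cycle = 22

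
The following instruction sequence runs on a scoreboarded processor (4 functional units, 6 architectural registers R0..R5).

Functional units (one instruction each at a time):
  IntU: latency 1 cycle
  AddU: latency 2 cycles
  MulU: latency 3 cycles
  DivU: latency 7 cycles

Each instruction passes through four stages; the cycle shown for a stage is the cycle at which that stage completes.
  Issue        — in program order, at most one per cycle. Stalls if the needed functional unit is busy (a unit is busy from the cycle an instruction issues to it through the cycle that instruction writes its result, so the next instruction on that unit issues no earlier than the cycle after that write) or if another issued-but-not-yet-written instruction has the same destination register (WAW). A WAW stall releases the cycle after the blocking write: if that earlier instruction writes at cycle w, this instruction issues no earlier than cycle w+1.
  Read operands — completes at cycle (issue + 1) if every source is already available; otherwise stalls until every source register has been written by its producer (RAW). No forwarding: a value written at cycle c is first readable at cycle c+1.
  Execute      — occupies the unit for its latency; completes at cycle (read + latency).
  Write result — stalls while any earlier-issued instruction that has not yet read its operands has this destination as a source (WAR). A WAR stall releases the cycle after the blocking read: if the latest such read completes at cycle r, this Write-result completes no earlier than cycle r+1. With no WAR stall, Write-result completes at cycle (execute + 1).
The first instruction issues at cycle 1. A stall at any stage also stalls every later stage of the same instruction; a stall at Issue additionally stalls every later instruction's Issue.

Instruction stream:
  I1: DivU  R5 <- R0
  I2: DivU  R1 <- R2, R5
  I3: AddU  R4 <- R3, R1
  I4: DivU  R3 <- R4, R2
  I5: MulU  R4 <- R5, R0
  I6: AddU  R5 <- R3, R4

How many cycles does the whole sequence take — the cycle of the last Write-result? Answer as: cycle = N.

cycle = 37

I1  is:1  ro:2  ex:9  wr:10
I2  is:11  ro:12  ex:19  wr:20  — struct: DivU busy until I1 writes@10
I3  is:12  ro:21  ex:23  wr:24  — RAW R1: wait I2 write@20
I4  is:21  ro:25  ex:32  wr:33  — struct: DivU busy until I2 writes@20, RAW R4: wait I3 write@24
I5  is:25  ro:26  ex:29  wr:30  — WAW R4: wait I3 write@24
I6  is:26  ro:34  ex:36  wr:37  — RAW R3: wait I4 write@33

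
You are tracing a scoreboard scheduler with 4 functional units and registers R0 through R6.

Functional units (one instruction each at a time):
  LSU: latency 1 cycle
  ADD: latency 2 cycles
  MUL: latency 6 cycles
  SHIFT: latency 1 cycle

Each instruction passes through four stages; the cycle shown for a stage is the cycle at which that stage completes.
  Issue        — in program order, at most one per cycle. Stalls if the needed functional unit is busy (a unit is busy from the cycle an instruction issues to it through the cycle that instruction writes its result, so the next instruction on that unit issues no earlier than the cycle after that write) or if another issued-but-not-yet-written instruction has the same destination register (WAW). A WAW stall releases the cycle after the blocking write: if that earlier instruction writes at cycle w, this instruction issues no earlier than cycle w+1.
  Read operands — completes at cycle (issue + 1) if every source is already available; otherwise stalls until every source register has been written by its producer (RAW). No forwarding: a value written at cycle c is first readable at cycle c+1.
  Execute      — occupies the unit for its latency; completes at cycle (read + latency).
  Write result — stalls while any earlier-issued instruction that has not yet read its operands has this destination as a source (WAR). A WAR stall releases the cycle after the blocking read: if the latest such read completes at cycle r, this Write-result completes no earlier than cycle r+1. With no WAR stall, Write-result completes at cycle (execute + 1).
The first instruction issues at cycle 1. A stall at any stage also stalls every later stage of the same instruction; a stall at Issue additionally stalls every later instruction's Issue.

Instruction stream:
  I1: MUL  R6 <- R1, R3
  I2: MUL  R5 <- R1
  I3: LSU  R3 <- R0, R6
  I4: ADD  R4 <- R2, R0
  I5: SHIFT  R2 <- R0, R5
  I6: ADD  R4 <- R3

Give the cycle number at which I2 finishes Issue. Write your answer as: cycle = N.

cycle = 10

[I1] 1/2/8/9
[I2] 10/11/17/18  (struct: MUL busy until I1 writes@9)
[I3] 11/12/13/14
[I4] 12/13/15/16
[I5] 13/19/20/21  (RAW R5: wait I2 write@18)
[I6] 17/18/20/21  (struct: ADD busy until I4 writes@16)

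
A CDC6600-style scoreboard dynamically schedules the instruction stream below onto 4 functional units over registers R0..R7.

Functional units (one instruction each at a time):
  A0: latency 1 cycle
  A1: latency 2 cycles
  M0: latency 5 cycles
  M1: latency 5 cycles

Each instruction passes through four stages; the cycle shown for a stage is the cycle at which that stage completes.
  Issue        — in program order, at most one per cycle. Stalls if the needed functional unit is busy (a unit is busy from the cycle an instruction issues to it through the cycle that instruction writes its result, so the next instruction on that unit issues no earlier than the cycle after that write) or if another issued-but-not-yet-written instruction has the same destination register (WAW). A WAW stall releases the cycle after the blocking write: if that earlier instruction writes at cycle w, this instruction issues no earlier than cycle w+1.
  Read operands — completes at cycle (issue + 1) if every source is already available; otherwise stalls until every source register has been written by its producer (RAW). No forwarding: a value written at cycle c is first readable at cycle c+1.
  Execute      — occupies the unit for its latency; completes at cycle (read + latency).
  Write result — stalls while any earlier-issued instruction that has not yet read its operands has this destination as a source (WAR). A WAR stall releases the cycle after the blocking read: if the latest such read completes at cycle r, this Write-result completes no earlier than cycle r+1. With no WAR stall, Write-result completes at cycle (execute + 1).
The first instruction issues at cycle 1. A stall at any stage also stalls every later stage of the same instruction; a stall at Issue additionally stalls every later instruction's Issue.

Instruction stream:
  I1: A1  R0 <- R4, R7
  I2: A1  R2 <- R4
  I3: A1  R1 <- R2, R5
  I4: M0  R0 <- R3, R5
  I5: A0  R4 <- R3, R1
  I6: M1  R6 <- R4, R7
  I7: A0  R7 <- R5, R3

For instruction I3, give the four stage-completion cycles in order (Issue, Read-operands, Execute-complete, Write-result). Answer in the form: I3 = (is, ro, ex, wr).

I3 = (11, 12, 14, 15)

[I1] 1/2/4/5
[I2] 6/7/9/10  (struct: A1 busy until I1 writes@5)
[I3] 11/12/14/15  (struct: A1 busy until I2 writes@10)
[I4] 12/13/18/19
[I5] 13/16/17/18  (RAW R1: wait I3 write@15)
[I6] 14/19/24/25  (RAW R4: wait I5 write@18)
[I7] 19/20/21/22  (struct: A0 busy until I5 writes@18)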